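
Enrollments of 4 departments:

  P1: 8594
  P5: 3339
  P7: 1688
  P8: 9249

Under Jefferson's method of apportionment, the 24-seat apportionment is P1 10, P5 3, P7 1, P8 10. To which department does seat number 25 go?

Priority for the next seat is population ÷ (current seats + 1).
Priorities: P1 781.273, P5 834.750, P7 844.000, P8 840.818.
Highest priority: P7.

P7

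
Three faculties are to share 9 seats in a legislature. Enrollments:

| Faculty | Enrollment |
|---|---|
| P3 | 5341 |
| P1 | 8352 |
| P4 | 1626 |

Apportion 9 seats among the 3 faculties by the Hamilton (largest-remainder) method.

Standard divisor: 15319 ÷ 9 ≈ 1702.111.
Standard quotas: P3 3.1379, P1 4.9068, P4 0.9553.
Lower quotas: P3 3, P1 4, P4 0 (sum 7, leaving 2 seats).
Remainders in descending order: P4 0.9553, P1 0.9068, P3 0.1379.
The surplus seats go to P4, P1.

P3: 3; P1: 5; P4: 1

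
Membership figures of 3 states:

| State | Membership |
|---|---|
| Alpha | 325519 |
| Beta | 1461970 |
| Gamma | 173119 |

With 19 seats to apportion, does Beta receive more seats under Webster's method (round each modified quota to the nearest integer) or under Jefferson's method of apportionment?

Webster: Alpha 3, Beta 14, Gamma 2.
Jefferson: Alpha 3, Beta 15, Gamma 1.
Beta gets 14 under Webster and 15 under Jefferson.

Jefferson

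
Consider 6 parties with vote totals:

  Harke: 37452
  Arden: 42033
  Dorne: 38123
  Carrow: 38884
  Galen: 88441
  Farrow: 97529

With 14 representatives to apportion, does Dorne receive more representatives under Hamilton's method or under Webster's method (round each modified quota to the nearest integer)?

Hamilton: Harke 1, Arden 2, Dorne 1, Carrow 2, Galen 4, Farrow 4.
Webster: Harke 1, Arden 2, Dorne 2, Carrow 2, Galen 3, Farrow 4.
Dorne gets 1 under Hamilton and 2 under Webster.

Webster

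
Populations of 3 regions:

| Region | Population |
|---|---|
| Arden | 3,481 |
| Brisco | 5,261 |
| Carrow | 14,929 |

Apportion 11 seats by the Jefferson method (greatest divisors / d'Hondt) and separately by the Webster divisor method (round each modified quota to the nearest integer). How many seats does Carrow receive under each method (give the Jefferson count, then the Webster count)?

Jefferson: Arden 1, Brisco 2, Carrow 8.
Webster: Arden 2, Brisco 2, Carrow 7.
Carrow gets 8 under Jefferson and 7 under Webster.

8 and 7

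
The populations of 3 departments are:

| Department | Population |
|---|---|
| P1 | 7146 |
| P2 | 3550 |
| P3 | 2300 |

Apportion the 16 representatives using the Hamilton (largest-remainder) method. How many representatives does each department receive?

P1: 9; P2: 4; P3: 3

Standard divisor: 12996 ÷ 16 ≈ 812.25.
Standard quotas: P1 8.7978, P2 4.3706, P3 2.8316.
Lower quotas: P1 8, P2 4, P3 2 (sum 14, leaving 2 seats).
Remainders in descending order: P3 0.8316, P1 0.7978, P2 0.3706.
Largest remainders: P3, P1 receive the extra seats.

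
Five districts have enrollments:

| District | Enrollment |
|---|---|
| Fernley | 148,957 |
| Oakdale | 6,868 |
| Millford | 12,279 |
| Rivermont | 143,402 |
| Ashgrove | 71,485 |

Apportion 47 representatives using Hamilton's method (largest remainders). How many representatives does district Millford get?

1

Standard divisor: 382991 ÷ 47 ≈ 8148.745.
Standard quotas: Fernley 18.2797, Oakdale 0.8428, Millford 1.5069, Rivermont 17.5980, Ashgrove 8.7725.
Lower quotas: Fernley 18, Oakdale 0, Millford 1, Rivermont 17, Ashgrove 8 (sum 44, leaving 3 seats).
Remainders in descending order: Oakdale 0.8428, Ashgrove 0.7725, Rivermont 0.5980, Millford 0.5069, Fernley 0.2797.
The surplus seats go to Oakdale, Ashgrove, Rivermont.
Millford receives 1.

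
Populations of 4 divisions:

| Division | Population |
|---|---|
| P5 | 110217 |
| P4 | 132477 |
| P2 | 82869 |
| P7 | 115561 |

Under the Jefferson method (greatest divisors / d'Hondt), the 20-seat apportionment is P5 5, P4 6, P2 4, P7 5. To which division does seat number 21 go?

P7

Priority for the next seat is population ÷ (current seats + 1).
Priorities: P5 18369.500, P4 18925.286, P2 16573.800, P7 19260.167.
Highest priority: P7.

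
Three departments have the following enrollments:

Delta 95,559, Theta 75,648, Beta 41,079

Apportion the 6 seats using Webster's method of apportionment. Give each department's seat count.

Standard divisor 212286/6 ≈ 35381; standard quotas: Delta 2.701, Theta 2.138, Beta 1.161.
Rounding to the nearest integer gives Delta 3, Theta 2, Beta 1 — total 6, matching the house size, so no adjustment is needed.

Delta 3; Theta 2; Beta 1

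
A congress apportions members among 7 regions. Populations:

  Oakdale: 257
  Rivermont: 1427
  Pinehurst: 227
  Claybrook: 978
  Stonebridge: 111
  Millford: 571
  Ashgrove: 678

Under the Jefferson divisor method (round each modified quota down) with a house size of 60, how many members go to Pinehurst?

3

Standard divisor 4249/60 ≈ 70.817; standard quotas: Oakdale 3.629, Rivermont 20.151, Pinehurst 3.205, Claybrook 13.810, Stonebridge 1.567, Millford 8.063, Ashgrove 9.574.
Rounding down gives 3, 20, 3, 13, 1, 8, 9 = 57 seats, so the divisor must be adjusted.
With modified divisor 66: modified quotas Oakdale 3.894, Rivermont 21.621, Pinehurst 3.439, Claybrook 14.818, Stonebridge 1.682, Millford 8.652, Ashgrove 10.273.
Rounding down: Oakdale 3, Rivermont 21, Pinehurst 3, Claybrook 14, Stonebridge 1, Millford 8, Ashgrove 10 (total 60).
Pinehurst receives 3.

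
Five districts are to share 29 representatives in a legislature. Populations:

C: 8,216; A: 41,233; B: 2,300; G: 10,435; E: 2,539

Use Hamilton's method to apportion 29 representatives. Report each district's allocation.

The standard divisor is 64723/29 ≈ 2231.828.
Standard quotas: C 3.6813, A 18.4750, B 1.0305, G 4.6755, E 1.1376.
Lower quotas: C 3, A 18, B 1, G 4, E 1 (sum 27, leaving 2 seats).
Remainders in descending order: C 0.6813, G 0.6755, A 0.4750, E 0.1376, B 0.0305.
Largest remainders: C, G receive the extra seats.

C: 4; A: 18; B: 1; G: 5; E: 1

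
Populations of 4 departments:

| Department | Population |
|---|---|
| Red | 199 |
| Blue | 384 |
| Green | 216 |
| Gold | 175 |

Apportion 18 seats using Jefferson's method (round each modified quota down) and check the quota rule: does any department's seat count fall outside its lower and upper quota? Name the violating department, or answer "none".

none

Standard quotas: Red 3.678, Blue 7.097, Green 3.992, Gold 3.234.
Jefferson allocation: Red 4, Blue 7, Green 4, Gold 3.
Every allocation lies between the lower and upper quota.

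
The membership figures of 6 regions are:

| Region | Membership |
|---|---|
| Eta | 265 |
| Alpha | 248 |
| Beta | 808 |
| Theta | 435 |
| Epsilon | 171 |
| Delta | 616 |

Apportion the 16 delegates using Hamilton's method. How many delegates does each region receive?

The standard divisor is 2543/16 ≈ 158.938.
Standard quotas: Eta 1.667, Alpha 1.560, Beta 5.084, Theta 2.737, Epsilon 1.076, Delta 3.876.
Lower quotas: Eta 1, Alpha 1, Beta 5, Theta 2, Epsilon 1, Delta 3 (sum 13, leaving 3 seats).
Remainders in descending order: Delta 0.876, Theta 0.737, Eta 0.667, Alpha 0.560, Beta 0.084, Epsilon 0.076.
The surplus seats go to Delta, Theta, Eta.

Eta: 2, Alpha: 1, Beta: 5, Theta: 3, Epsilon: 1, Delta: 4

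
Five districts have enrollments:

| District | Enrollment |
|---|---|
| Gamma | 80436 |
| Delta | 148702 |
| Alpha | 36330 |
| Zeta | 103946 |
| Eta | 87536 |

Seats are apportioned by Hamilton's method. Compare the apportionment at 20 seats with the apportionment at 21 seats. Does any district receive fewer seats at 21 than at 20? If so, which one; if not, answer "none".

Alpha

At 20 seats: Gamma 3, Delta 6, Alpha 2, Zeta 5, Eta 4.
At 21 seats: Gamma 4, Delta 7, Alpha 1, Zeta 5, Eta 4.
Alpha drops from 2 to 1.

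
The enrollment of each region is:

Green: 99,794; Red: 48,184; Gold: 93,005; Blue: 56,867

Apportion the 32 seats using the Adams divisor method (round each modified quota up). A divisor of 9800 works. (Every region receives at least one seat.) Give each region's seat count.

With modified divisor 9800: modified quotas Green 10.183, Red 4.917, Gold 9.490, Blue 5.803.
Rounding up: Green 11, Red 5, Gold 10, Blue 6 (total 32).

Green: 11; Red: 5; Gold: 10; Blue: 6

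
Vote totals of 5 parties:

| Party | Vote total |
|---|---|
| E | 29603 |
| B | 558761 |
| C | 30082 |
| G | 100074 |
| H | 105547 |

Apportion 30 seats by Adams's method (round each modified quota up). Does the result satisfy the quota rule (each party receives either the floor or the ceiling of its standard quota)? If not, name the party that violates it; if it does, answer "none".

Standard quotas: E 1.078, B 20.342, C 1.095, G 3.643, H 3.842.
Adams allocation: E 1, B 19, C 2, G 4, H 4.
B has quota 20.342 (lower 20, upper 21) but receives 19 — outside the quota interval.

B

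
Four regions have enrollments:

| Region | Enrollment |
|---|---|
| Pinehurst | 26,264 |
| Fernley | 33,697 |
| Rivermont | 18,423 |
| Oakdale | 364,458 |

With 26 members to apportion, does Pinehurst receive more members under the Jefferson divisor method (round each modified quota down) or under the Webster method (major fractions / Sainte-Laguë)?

Webster

Jefferson: Pinehurst 1, Fernley 2, Rivermont 1, Oakdale 22.
Webster: Pinehurst 2, Fernley 2, Rivermont 1, Oakdale 21.
Pinehurst gets 1 under Jefferson and 2 under Webster.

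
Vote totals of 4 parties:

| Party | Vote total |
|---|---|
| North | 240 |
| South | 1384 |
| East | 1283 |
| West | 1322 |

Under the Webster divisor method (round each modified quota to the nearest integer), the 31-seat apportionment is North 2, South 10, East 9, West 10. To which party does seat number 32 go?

Priority for the next seat is population ÷ (current seats + 0.5).
Priorities: North 96.000, South 131.810, East 135.053, West 125.905.
Highest priority: East.

East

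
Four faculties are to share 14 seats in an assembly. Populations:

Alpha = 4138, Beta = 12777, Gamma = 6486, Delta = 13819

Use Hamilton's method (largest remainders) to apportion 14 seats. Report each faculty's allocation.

Alpha 2; Beta 5; Gamma 2; Delta 5

The standard divisor is 37220/14 ≈ 2658.571.
Standard quotas: Alpha 1.5565, Beta 4.8060, Gamma 2.4397, Delta 5.1979.
Lower quotas: Alpha 1, Beta 4, Gamma 2, Delta 5 (sum 12, leaving 2 seats).
Remainders in descending order: Beta 0.8060, Alpha 0.5565, Gamma 0.4397, Delta 0.1979.
Largest remainders: Beta, Alpha receive the extra seats.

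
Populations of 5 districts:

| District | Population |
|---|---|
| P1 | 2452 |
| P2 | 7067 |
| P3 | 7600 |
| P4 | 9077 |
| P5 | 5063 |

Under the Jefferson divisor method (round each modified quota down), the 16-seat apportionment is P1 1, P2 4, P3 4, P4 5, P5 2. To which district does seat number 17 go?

P5

Priority for the next seat is population ÷ (current seats + 1).
Priorities: P1 1226.000, P2 1413.400, P3 1520.000, P4 1512.833, P5 1687.667.
Highest priority: P5.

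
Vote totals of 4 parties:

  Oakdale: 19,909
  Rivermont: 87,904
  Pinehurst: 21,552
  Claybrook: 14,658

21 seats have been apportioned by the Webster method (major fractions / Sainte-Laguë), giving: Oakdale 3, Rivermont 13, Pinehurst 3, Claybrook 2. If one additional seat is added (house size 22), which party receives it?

Rivermont

Priority for the next seat is population ÷ (current seats + 0.5).
Priorities: Oakdale 5688.286, Rivermont 6511.407, Pinehurst 6157.714, Claybrook 5863.200.
Highest priority: Rivermont.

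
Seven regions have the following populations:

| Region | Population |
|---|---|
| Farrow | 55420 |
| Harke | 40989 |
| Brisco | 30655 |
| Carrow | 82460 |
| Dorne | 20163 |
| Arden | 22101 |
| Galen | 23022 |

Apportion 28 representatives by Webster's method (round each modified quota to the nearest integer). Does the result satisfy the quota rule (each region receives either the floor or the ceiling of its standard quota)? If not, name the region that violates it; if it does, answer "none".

none

Standard quotas: Farrow 5.647, Harke 4.176, Brisco 3.123, Carrow 8.402, Dorne 2.054, Arden 2.252, Galen 2.346.
Webster allocation: Farrow 6, Harke 4, Brisco 3, Carrow 9, Dorne 2, Arden 2, Galen 2.
Every allocation lies between the lower and upper quota.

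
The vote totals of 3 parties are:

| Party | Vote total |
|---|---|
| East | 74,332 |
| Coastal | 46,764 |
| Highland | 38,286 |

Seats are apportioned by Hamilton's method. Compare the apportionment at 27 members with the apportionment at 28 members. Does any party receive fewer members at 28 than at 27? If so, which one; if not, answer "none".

At 27 seats: East 13, Coastal 8, Highland 6.
At 28 seats: East 13, Coastal 8, Highland 7.
No party's allocation decreased.

none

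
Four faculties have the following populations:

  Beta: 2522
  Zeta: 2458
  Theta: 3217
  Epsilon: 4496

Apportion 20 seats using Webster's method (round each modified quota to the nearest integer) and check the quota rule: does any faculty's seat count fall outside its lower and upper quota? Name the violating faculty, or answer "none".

none

Standard quotas: Beta 3.974, Zeta 3.873, Theta 5.069, Epsilon 7.084.
Webster allocation: Beta 4, Zeta 4, Theta 5, Epsilon 7.
Every allocation lies between the lower and upper quota.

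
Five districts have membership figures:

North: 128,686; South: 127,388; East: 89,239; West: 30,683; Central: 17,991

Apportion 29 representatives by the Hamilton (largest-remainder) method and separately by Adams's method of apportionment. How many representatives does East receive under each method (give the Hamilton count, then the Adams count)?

7 and 6

Hamilton: North 10, South 9, East 7, West 2, Central 1.
Adams: North 9, South 9, East 6, West 3, Central 2.
East gets 7 under Hamilton and 6 under Adams.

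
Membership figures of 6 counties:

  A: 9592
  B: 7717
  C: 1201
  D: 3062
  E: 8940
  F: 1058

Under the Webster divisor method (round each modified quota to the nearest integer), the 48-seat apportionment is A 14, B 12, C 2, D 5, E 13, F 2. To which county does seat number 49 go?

Priority for the next seat is population ÷ (current seats + 0.5).
Priorities: A 661.517, B 617.360, C 480.400, D 556.727, E 662.222, F 423.200.
Highest priority: E.

E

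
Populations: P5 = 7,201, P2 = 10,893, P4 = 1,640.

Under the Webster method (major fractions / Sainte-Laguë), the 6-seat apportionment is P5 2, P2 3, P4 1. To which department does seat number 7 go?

Priority for the next seat is population ÷ (current seats + 0.5).
Priorities: P5 2880.400, P2 3112.286, P4 1093.333.
Highest priority: P2.

P2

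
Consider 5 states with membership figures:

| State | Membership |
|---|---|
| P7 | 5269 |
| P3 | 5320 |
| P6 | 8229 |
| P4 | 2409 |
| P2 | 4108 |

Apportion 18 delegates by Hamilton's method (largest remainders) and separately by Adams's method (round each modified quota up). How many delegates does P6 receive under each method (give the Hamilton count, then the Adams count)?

Hamilton: P7 4, P3 4, P6 6, P4 1, P2 3.
Adams: P7 4, P3 4, P6 5, P4 2, P2 3.
P6 gets 6 under Hamilton and 5 under Adams.

6 and 5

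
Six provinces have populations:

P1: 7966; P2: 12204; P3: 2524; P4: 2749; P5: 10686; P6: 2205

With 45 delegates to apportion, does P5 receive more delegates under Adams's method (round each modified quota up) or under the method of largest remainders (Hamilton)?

Adams: P1 9, P2 14, P3 3, P4 4, P5 12, P6 3.
Hamilton: P1 9, P2 14, P3 3, P4 3, P5 13, P6 3.
P5 gets 12 under Adams and 13 under Hamilton.

Hamilton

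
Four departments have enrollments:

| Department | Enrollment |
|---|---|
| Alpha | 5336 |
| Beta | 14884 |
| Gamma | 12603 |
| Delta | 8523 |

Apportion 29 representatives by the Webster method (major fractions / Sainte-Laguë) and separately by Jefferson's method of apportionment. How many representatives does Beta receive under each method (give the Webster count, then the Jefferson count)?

Webster: Alpha 4, Beta 10, Gamma 9, Delta 6.
Jefferson: Alpha 3, Beta 11, Gamma 9, Delta 6.
Beta gets 10 under Webster and 11 under Jefferson.

10 and 11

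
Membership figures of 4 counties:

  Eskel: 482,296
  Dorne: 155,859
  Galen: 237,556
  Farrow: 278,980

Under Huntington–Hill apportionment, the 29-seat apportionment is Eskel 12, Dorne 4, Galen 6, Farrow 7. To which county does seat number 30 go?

Eskel

Priority for the next seat is population ÷ (√(s·(s+1))).
Priorities: Eskel 38614.584, Dorne 34851.132, Galen 36655.687, Farrow 37280.271.
Highest priority: Eskel.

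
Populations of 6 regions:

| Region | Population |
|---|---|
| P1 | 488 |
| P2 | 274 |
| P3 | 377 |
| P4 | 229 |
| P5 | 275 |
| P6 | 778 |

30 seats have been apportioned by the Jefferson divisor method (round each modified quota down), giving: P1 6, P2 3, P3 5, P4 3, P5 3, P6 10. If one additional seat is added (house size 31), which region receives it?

Priority for the next seat is population ÷ (current seats + 1).
Priorities: P1 69.714, P2 68.500, P3 62.833, P4 57.250, P5 68.750, P6 70.727.
Highest priority: P6.

P6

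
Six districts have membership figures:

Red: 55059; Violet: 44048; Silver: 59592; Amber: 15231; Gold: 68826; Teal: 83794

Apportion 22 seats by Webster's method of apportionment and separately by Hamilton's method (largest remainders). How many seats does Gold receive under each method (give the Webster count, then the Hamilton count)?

Webster: Red 4, Violet 3, Silver 4, Amber 1, Gold 5, Teal 5.
Hamilton: Red 4, Violet 3, Silver 4, Amber 1, Gold 4, Teal 6.
Gold gets 5 under Webster and 4 under Hamilton.

5 and 4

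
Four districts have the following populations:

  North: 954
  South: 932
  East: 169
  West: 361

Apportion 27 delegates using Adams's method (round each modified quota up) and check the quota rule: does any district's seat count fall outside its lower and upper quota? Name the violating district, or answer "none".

none

Standard quotas: North 10.661, South 10.416, East 1.889, West 4.034.
Adams allocation: North 11, South 10, East 2, West 4.
Every allocation lies between the lower and upper quota.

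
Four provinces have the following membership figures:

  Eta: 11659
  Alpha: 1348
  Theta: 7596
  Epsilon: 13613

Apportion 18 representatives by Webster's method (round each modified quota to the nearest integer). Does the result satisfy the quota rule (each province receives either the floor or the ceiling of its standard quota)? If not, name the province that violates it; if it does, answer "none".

none

Standard quotas: Eta 6.133, Alpha 0.709, Theta 3.996, Epsilon 7.161.
Webster allocation: Eta 6, Alpha 1, Theta 4, Epsilon 7.
Every allocation lies between the lower and upper quota.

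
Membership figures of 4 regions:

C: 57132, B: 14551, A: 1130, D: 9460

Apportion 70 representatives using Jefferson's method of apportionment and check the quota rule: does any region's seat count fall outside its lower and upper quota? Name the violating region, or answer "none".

C

Standard quotas: C 48.609, B 12.380, A 0.961, D 8.049.
Jefferson allocation: C 50, B 12, A 0, D 8.
C has quota 48.609 (lower 48, upper 49) but receives 50 — outside the quota interval.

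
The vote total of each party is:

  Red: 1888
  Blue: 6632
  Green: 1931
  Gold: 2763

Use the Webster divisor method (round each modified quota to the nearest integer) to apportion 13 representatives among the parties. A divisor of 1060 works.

With modified divisor 1060: modified quotas Red 1.781, Blue 6.257, Green 1.822, Gold 2.607.
Rounding to the nearest integer: Red 2, Blue 6, Green 2, Gold 3 (total 13).

Red: 2, Blue: 6, Green: 2, Gold: 3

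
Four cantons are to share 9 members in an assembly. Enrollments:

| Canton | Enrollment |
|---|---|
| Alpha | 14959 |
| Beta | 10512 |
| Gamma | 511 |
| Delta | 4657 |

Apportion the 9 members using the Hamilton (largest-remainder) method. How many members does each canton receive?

Alpha 5, Beta 3, Gamma 0, Delta 1

Total 30639; standard divisor 30639/9 ≈ 3404.333.
Standard quotas: Alpha 4.3941, Beta 3.0878, Gamma 0.1501, Delta 1.3680.
Lower quotas: Alpha 4, Beta 3, Gamma 0, Delta 1 (sum 8, leaving 1 seat).
Remainders in descending order: Alpha 0.3941, Delta 0.3680, Gamma 0.1501, Beta 0.0878.
The surplus seat goes to Alpha.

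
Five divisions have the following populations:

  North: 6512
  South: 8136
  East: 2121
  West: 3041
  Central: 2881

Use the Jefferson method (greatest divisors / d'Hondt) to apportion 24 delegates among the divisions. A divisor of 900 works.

With modified divisor 900: modified quotas North 7.236, South 9.040, East 2.357, West 3.379, Central 3.201.
Rounding down: North 7, South 9, East 2, West 3, Central 3 (total 24).

North 7, South 9, East 2, West 3, Central 3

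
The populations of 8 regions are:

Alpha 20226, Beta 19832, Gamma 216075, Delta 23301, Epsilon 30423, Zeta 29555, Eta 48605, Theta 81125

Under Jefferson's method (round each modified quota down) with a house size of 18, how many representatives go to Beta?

0

Standard divisor 469142/18 ≈ 26063.444; standard quotas: Alpha 0.776, Beta 0.761, Gamma 8.290, Delta 0.894, Epsilon 1.167, Zeta 1.134, Eta 1.865, Theta 3.113.
Rounding down gives 0, 0, 8, 0, 1, 1, 1, 3 = 14 seats, so the divisor must be adjusted.
With modified divisor 20900: modified quotas Alpha 0.968, Beta 0.949, Gamma 10.339, Delta 1.115, Epsilon 1.456, Zeta 1.414, Eta 2.326, Theta 3.882.
Rounding down: Alpha 0, Beta 0, Gamma 10, Delta 1, Epsilon 1, Zeta 1, Eta 2, Theta 3 (total 18).
Beta receives 0.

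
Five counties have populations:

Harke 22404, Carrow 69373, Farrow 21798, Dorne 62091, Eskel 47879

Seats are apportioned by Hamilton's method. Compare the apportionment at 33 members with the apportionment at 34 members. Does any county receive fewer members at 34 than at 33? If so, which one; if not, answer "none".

Harke

At 33 seats: Harke 4, Carrow 10, Farrow 3, Dorne 9, Eskel 7.
At 34 seats: Harke 3, Carrow 11, Farrow 3, Dorne 10, Eskel 7.
Harke drops from 4 to 3.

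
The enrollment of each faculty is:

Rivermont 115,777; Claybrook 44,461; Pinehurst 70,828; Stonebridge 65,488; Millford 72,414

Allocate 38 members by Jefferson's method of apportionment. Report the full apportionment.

Rivermont 12, Claybrook 4, Pinehurst 7, Stonebridge 7, Millford 8

Standard divisor 368968/38 ≈ 9709.684; standard quotas: Rivermont 11.924, Claybrook 4.579, Pinehurst 7.295, Stonebridge 6.745, Millford 7.458.
Rounding down gives 11, 4, 7, 6, 7 = 35 seats, so the divisor must be adjusted.
With modified divisor 9000: modified quotas Rivermont 12.864, Claybrook 4.940, Pinehurst 7.870, Stonebridge 7.276, Millford 8.046.
Rounding down: Rivermont 12, Claybrook 4, Pinehurst 7, Stonebridge 7, Millford 8 (total 38).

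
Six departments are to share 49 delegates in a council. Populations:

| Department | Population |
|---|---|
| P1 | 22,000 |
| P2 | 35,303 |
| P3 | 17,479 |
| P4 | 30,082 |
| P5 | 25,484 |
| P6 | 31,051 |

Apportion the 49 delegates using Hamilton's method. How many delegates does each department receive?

Standard divisor: 161399 ÷ 49 ≈ 3293.857.
Standard quotas: P1 6.6791, P2 10.7178, P3 5.3065, P4 9.1328, P5 7.7368, P6 9.4269.
Lower quotas: P1 6, P2 10, P3 5, P4 9, P5 7, P6 9 (sum 46, leaving 3 seats).
Remainders in descending order: P5 0.7368, P2 0.7178, P1 0.6791, P6 0.4269, P3 0.3065, P4 0.1328.
Largest remainders: P5, P2, P1 receive the extra seats.

P1: 7, P2: 11, P3: 5, P4: 9, P5: 8, P6: 9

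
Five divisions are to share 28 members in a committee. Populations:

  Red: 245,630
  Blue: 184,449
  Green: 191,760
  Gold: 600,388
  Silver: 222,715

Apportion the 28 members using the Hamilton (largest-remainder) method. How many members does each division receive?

Total 1444942; standard divisor 1444942/28 ≈ 51605.071.
Standard quotas: Red 4.7598, Blue 3.5742, Green 3.7159, Gold 11.6343, Silver 4.3158.
Lower quotas: Red 4, Blue 3, Green 3, Gold 11, Silver 4 (sum 25, leaving 3 seats).
Remainders in descending order: Red 0.7598, Green 0.7159, Gold 0.6343, Blue 0.5742, Silver 0.3158.
The surplus seats go to Red, Green, Gold.

Red: 5, Blue: 3, Green: 4, Gold: 12, Silver: 4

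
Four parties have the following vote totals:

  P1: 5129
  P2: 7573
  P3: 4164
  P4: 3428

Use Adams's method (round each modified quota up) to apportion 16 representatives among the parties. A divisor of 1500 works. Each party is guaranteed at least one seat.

P1: 4, P2: 6, P3: 3, P4: 3

With modified divisor 1500: modified quotas P1 3.419, P2 5.049, P3 2.776, P4 2.285.
Rounding up: P1 4, P2 6, P3 3, P4 3 (total 16).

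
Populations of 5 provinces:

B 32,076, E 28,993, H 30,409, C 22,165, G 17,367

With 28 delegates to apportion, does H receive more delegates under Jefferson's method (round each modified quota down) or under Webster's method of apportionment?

Jefferson: B 7, E 6, H 7, C 5, G 3.
Webster: B 7, E 6, H 6, C 5, G 4.
H gets 7 under Jefferson and 6 under Webster.

Jefferson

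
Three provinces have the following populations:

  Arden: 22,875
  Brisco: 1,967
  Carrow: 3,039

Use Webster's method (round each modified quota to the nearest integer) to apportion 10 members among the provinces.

Arden 8, Brisco 1, Carrow 1

Standard divisor 27881/10 ≈ 2788.1; standard quotas: Arden 8.205, Brisco 0.705, Carrow 1.090.
Rounding to the nearest integer gives Arden 8, Brisco 1, Carrow 1 — total 10, matching the house size, so no adjustment is needed.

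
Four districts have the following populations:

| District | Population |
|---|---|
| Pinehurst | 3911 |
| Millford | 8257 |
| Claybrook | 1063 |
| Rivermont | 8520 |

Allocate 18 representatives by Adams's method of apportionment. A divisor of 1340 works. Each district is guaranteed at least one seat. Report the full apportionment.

With modified divisor 1340: modified quotas Pinehurst 2.919, Millford 6.162, Claybrook 0.793, Rivermont 6.358.
Rounding up: Pinehurst 3, Millford 7, Claybrook 1, Rivermont 7 (total 18).

Pinehurst 3, Millford 7, Claybrook 1, Rivermont 7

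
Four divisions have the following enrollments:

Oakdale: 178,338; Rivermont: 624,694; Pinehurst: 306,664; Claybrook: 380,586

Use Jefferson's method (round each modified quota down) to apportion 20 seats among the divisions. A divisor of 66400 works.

Oakdale 2; Rivermont 9; Pinehurst 4; Claybrook 5

With modified divisor 66400: modified quotas Oakdale 2.686, Rivermont 9.408, Pinehurst 4.618, Claybrook 5.732.
Rounding down: Oakdale 2, Rivermont 9, Pinehurst 4, Claybrook 5 (total 20).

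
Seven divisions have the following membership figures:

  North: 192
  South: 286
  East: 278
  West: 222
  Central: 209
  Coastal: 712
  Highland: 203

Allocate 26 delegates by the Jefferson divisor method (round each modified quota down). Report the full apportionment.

North 2; South 4; East 3; West 3; Central 2; Coastal 10; Highland 2

Standard divisor 2102/26 ≈ 80.846; standard quotas: North 2.375, South 3.538, East 3.439, West 2.746, Central 2.585, Coastal 8.807, Highland 2.511.
Rounding down gives 2, 3, 3, 2, 2, 8, 2 = 22 seats, so the divisor must be adjusted.
With modified divisor 70.4: modified quotas North 2.727, South 4.062, East 3.949, West 3.153, Central 2.969, Coastal 10.114, Highland 2.884.
Rounding down: North 2, South 4, East 3, West 3, Central 2, Coastal 10, Highland 2 (total 26).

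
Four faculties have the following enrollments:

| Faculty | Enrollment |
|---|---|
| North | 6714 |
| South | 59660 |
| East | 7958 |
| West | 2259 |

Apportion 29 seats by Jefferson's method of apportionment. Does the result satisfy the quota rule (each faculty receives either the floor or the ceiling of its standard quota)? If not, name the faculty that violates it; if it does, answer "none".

South

Standard quotas: North 2.542, South 22.589, East 3.013, West 0.855.
Jefferson allocation: North 2, South 24, East 3, West 0.
South has quota 22.589 (lower 22, upper 23) but receives 24 — outside the quota interval.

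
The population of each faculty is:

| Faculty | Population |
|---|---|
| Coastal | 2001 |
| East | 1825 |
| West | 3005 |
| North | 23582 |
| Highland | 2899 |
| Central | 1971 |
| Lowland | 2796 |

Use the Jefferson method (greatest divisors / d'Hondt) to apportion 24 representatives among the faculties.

Standard divisor 38079/24 ≈ 1586.625; standard quotas: Coastal 1.261, East 1.150, West 1.894, North 14.863, Highland 1.827, Central 1.242, Lowland 1.762.
Rounding down gives 1, 1, 1, 14, 1, 1, 1 = 20 seats, so the divisor must be adjusted.
With modified divisor 1420: modified quotas Coastal 1.409, East 1.285, West 2.116, North 16.607, Highland 2.042, Central 1.388, Lowland 1.969.
Rounding down: Coastal 1, East 1, West 2, North 16, Highland 2, Central 1, Lowland 1 (total 24).

Coastal=1, East=1, West=2, North=16, Highland=2, Central=1, Lowland=1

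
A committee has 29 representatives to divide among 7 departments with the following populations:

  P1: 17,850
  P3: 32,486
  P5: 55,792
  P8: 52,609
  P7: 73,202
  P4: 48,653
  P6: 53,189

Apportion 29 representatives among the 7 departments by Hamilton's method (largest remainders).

P1 1, P3 3, P5 5, P8 5, P7 6, P4 4, P6 5

The standard divisor is 333781/29 ≈ 11509.69.
Standard quotas: P1 1.5509, P3 2.8225, P5 4.8474, P8 4.5708, P7 6.3600, P4 4.2271, P6 4.6212.
Lower quotas: P1 1, P3 2, P5 4, P8 4, P7 6, P4 4, P6 4 (sum 25, leaving 4 seats).
Remainders in descending order: P5 0.8474, P3 0.8225, P6 0.6212, P8 0.5708, P1 0.5509, P7 0.3600, P4 0.2271.
Largest remainders: P5, P3, P6, P8 receive the extra seats.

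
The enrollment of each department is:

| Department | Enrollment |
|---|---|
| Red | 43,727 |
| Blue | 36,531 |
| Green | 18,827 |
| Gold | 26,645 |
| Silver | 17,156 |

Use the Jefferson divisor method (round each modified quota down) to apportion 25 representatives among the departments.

Red=8, Blue=6, Green=3, Gold=5, Silver=3

Standard divisor 142886/25 ≈ 5715.44; standard quotas: Red 7.651, Blue 6.392, Green 3.294, Gold 4.662, Silver 3.002.
Rounding down gives 7, 6, 3, 4, 3 = 23 seats, so the divisor must be adjusted.
With modified divisor 5300: modified quotas Red 8.250, Blue 6.893, Green 3.552, Gold 5.027, Silver 3.237.
Rounding down: Red 8, Blue 6, Green 3, Gold 5, Silver 3 (total 25).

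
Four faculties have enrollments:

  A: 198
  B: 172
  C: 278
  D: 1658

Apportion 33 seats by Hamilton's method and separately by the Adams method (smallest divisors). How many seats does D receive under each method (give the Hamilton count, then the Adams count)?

Hamilton: A 3, B 2, C 4, D 24.
Adams: A 3, B 3, C 4, D 23.
D gets 24 under Hamilton and 23 under Adams.

24 and 23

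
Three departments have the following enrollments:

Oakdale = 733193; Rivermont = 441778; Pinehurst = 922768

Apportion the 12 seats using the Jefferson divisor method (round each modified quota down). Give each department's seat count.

Oakdale 4; Rivermont 2; Pinehurst 6

Standard divisor 2097739/12 ≈ 174811.583; standard quotas: Oakdale 4.194, Rivermont 2.527, Pinehurst 5.279.
Rounding down gives 4, 2, 5 = 11 seats, so the divisor must be adjusted.
With modified divisor 150500: modified quotas Oakdale 4.872, Rivermont 2.935, Pinehurst 6.131.
Rounding down: Oakdale 4, Rivermont 2, Pinehurst 6 (total 12).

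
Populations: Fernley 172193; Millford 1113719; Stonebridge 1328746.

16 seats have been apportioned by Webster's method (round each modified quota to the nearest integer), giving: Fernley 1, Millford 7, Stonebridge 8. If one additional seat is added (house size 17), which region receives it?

Stonebridge

Priority for the next seat is population ÷ (current seats + 0.5).
Priorities: Fernley 114795.333, Millford 148495.867, Stonebridge 156323.059.
Highest priority: Stonebridge.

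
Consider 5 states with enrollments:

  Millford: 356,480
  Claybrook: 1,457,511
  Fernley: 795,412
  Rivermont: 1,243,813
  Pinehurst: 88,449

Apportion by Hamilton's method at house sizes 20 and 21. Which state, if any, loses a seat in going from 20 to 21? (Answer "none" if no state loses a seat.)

At 20 seats: Millford 2, Claybrook 7, Fernley 4, Rivermont 6, Pinehurst 1.
At 21 seats: Millford 2, Claybrook 8, Fernley 4, Rivermont 7, Pinehurst 0.
Pinehurst drops from 1 to 0.

Pinehurst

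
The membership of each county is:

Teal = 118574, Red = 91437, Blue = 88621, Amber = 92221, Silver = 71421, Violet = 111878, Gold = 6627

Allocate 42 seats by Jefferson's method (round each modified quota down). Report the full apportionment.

Teal 9, Red 7, Blue 6, Amber 7, Silver 5, Violet 8, Gold 0

Standard divisor 580779/42 ≈ 13828.071; standard quotas: Teal 8.575, Red 6.612, Blue 6.409, Amber 6.669, Silver 5.165, Violet 8.091, Gold 0.479.
Rounding down gives 8, 6, 6, 6, 5, 8, 0 = 39 seats, so the divisor must be adjusted.
With modified divisor 12900: modified quotas Teal 9.192, Red 7.088, Blue 6.870, Amber 7.149, Silver 5.537, Violet 8.673, Gold 0.514.
Rounding down: Teal 9, Red 7, Blue 6, Amber 7, Silver 5, Violet 8, Gold 0 (total 42).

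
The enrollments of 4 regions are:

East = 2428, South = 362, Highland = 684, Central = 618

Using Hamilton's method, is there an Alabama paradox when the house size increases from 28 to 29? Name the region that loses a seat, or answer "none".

At 28 seats: East 17, South 2, Highland 5, Central 4.
At 29 seats: East 17, South 3, Highland 5, Central 4.
No region's allocation decreased.

none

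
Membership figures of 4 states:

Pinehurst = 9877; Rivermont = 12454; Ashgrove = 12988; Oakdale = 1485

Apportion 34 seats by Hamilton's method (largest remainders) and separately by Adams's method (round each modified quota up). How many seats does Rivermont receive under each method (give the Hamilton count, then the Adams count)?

Hamilton: Pinehurst 9, Rivermont 12, Ashgrove 12, Oakdale 1.
Adams: Pinehurst 9, Rivermont 11, Ashgrove 12, Oakdale 2.
Rivermont gets 12 under Hamilton and 11 under Adams.

12 and 11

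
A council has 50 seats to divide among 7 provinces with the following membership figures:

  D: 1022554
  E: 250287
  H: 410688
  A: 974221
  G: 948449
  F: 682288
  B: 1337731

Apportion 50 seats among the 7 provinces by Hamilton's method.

D=9, E=2, H=4, A=9, G=8, F=6, B=12

The standard divisor is 5626218/50 ≈ 112524.36.
Standard quotas: D 9.0874, E 2.2243, H 3.6498, A 8.6579, G 8.4288, F 6.0635, B 11.8884.
Lower quotas: D 9, E 2, H 3, A 8, G 8, F 6, B 11 (sum 47, leaving 3 seats).
Remainders in descending order: B 0.8884, A 0.6579, H 0.6498, G 0.4288, E 0.2243, D 0.0874, F 0.0635.
The surplus seats go to B, A, H.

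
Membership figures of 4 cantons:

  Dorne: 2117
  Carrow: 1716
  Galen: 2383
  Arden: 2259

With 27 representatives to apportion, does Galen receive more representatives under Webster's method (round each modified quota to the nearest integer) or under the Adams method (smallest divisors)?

Webster: Dorne 7, Carrow 5, Galen 8, Arden 7.
Adams: Dorne 7, Carrow 6, Galen 7, Arden 7.
Galen gets 8 under Webster and 7 under Adams.

Webster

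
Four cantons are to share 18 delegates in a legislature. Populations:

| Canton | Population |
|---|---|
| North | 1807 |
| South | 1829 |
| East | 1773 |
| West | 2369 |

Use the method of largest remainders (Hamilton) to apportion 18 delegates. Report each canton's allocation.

North 4, South 4, East 4, West 6

Standard divisor: 7778 ÷ 18 ≈ 432.111.
Standard quotas: North 4.182, South 4.233, East 4.103, West 5.482.
Lower quotas: North 4, South 4, East 4, West 5 (sum 17, leaving 1 seat).
Remainders in descending order: West 0.482, South 0.233, North 0.182, East 0.103.
The surplus seat goes to West.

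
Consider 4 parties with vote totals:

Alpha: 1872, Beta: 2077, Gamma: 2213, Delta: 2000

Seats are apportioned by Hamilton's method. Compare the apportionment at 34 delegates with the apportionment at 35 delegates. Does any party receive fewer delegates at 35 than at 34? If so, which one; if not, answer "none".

At 34 seats: Alpha 8, Beta 9, Gamma 9, Delta 8.
At 35 seats: Alpha 8, Beta 9, Gamma 9, Delta 9.
No party's allocation decreased.

none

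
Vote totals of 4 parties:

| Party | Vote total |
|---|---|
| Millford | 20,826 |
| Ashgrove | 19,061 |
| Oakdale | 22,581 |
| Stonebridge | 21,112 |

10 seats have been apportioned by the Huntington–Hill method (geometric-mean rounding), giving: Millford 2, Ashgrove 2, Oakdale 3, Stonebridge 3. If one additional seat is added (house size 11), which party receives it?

Millford

Priority for the next seat is population ÷ (√(s·(s+1))).
Priorities: Millford 8502.179, Ashgrove 7781.621, Oakdale 6518.573, Stonebridge 6094.509.
Highest priority: Millford.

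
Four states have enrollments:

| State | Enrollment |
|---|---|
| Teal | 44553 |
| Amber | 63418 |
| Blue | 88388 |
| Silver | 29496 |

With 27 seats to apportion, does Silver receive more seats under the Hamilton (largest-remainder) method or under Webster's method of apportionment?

Hamilton: Teal 5, Amber 8, Blue 11, Silver 3.
Webster: Teal 5, Amber 8, Blue 10, Silver 4.
Silver gets 3 under Hamilton and 4 under Webster.

Webster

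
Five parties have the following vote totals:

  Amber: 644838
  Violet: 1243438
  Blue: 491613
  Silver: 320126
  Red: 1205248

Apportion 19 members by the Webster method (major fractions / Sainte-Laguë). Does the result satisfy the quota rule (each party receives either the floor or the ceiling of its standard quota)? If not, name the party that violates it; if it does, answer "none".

none

Standard quotas: Amber 3.137, Violet 6.050, Blue 2.392, Silver 1.557, Red 5.864.
Webster allocation: Amber 3, Violet 6, Blue 2, Silver 2, Red 6.
Every allocation lies between the lower and upper quota.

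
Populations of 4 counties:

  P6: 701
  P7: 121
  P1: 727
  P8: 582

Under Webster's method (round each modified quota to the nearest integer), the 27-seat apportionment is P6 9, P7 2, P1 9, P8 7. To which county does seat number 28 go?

Priority for the next seat is population ÷ (current seats + 0.5).
Priorities: P6 73.789, P7 48.400, P1 76.526, P8 77.600.
Highest priority: P8.

P8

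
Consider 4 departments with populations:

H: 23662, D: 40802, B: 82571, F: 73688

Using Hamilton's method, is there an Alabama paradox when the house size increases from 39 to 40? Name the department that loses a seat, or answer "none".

none

At 39 seats: H 4, D 7, B 15, F 13.
At 40 seats: H 4, D 8, B 15, F 13.
No department's allocation decreased.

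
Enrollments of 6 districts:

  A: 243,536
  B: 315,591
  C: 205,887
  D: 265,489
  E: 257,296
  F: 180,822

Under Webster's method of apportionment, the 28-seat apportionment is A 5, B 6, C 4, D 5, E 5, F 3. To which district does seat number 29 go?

F

Priority for the next seat is population ÷ (current seats + 0.5).
Priorities: A 44279.273, B 48552.462, C 45752.667, D 48270.727, E 46781.091, F 51663.429.
Highest priority: F.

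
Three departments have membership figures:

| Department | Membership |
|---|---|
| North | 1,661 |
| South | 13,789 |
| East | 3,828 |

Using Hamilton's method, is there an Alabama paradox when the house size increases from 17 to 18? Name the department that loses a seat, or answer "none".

North

At 17 seats: North 2, South 12, East 3.
At 18 seats: North 1, South 13, East 4.
North drops from 2 to 1.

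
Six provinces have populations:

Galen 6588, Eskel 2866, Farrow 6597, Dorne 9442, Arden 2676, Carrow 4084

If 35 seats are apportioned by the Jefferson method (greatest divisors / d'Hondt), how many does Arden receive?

3

Standard divisor 32253/35 ≈ 921.514; standard quotas: Galen 7.149, Eskel 3.110, Farrow 7.159, Dorne 10.246, Arden 2.904, Carrow 4.432.
Rounding down gives 7, 3, 7, 10, 2, 4 = 33 seats, so the divisor must be adjusted.
With modified divisor 840: modified quotas Galen 7.843, Eskel 3.412, Farrow 7.854, Dorne 11.240, Arden 3.186, Carrow 4.862.
Rounding down: Galen 7, Eskel 3, Farrow 7, Dorne 11, Arden 3, Carrow 4 (total 35).
Arden receives 3.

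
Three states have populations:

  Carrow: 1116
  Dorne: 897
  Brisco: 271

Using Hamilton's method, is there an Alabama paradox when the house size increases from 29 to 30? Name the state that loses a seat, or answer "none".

Brisco

At 29 seats: Carrow 14, Dorne 11, Brisco 4.
At 30 seats: Carrow 15, Dorne 12, Brisco 3.
Brisco drops from 4 to 3.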